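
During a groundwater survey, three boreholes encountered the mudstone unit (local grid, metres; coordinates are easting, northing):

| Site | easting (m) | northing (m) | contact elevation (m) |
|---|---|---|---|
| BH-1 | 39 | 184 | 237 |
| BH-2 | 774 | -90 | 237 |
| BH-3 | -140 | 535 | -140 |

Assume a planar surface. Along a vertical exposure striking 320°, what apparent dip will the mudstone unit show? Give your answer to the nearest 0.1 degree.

34.9°

Let the plane be z = a·easting + b·northing + c.
BH-2−BH-1: 735a − 274b = 0;  BH-3−BH-1: −179a + 351b = −377.
Solving gives a = −0.49439, b = −1.32620.
Unit vector along 320° is (sin 320°, cos 320°) = (-0.6428, 0.7660).
Slope in that direction = a·(-0.6428) + b·(0.7660) = −0.69814.
Apparent dip = arctan|0.69814| = 34.9° (true dip is 54.8°, so apparent ≤ true as expected).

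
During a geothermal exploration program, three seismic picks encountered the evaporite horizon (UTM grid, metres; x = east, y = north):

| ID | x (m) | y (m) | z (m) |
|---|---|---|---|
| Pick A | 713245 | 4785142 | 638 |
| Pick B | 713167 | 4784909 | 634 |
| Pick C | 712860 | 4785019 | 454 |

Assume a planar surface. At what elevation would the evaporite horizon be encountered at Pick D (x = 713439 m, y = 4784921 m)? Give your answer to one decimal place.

776.0 m

Two edge vectors: Pick A→Pick B = (-78, -233, -4), Pick A→Pick C = (-385, -123, -184).
Normal n = (Pick A→Pick B) × (Pick A→Pick C) = (42380, -12812, -80111).
So ∂z/∂x = −n_x/n_z = 0.529015990 and ∂z/∂y = −n_y/n_z = −0.159928100.
Intercept c from Pick A: 638 − 377318.01 + 765278.67 = 388598.66.
At (713439, 4784921): z = 377420.6 − 765243.3 + 388598.66 = 776.0 m.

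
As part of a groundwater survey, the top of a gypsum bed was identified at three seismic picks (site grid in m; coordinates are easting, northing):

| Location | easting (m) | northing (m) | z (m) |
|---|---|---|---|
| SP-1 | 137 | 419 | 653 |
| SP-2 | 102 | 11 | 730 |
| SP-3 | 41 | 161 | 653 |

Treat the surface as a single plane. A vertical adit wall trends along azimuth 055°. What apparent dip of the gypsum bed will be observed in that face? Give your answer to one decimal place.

21.8°

Two edge vectors: SP-1→SP-2 = (-35, -408, 77), SP-1→SP-3 = (-96, -258, 0).
Normal n = (SP-1→SP-2) × (SP-1→SP-3) = (19866, -7392, -30138).
So ∂z/∂easting = −n_x/n_z = 0.65917 and ∂z/∂northing = −n_y/n_z = −0.24527.
Unit vector along 055° is (sin 55°, cos 55°) = (0.8192, 0.5736).
Slope in that direction = a·(0.8192) + b·(0.5736) = 0.39928.
Apparent dip = arctan|0.39928| = 21.8° (true dip is 35.1°, so apparent ≤ true as expected).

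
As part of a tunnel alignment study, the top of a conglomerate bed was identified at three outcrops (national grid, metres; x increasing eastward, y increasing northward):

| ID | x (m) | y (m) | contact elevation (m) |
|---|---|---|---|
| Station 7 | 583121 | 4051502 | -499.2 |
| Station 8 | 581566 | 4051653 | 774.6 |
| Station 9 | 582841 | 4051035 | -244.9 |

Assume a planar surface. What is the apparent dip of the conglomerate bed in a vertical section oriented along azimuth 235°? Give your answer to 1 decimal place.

35.1°

Let the plane be z = a·x + b·y + c.
Station 8−Station 7: −1555a + 151b = 1273.8;  Station 9−Station 7: −280a − 467b = 254.3.
Solving gives a = −0.82406, b = −0.05045.
Unit vector along 235° is (sin 235°, cos 235°) = (-0.8192, -0.5736).
Slope in that direction = a·(-0.8192) + b·(-0.5736) = 0.70397.
Apparent dip = arctan|0.70397| = 35.1° (true dip is 39.5°, so apparent ≤ true as expected).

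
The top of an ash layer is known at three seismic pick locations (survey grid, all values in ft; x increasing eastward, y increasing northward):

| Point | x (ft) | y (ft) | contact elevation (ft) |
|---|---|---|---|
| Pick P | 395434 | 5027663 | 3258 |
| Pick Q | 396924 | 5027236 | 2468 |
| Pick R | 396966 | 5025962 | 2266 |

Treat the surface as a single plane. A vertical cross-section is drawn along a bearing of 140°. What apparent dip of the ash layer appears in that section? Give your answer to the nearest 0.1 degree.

23.0°

Let the plane be z = a·x + b·y + c.
Pick Q−Pick P: 1490a − 427b = −790;  Pick R−Pick P: 1532a − 1701b = −992.
Solving gives a = −0.48939, b = 0.14242.
Unit vector along 140° is (sin 140°, cos 140°) = (0.6428, -0.7660).
Slope in that direction = a·(0.6428) + b·(-0.7660) = −0.42367.
Apparent dip = arctan|0.42367| = 23.0° (true dip is 27.0°, so apparent ≤ true as expected).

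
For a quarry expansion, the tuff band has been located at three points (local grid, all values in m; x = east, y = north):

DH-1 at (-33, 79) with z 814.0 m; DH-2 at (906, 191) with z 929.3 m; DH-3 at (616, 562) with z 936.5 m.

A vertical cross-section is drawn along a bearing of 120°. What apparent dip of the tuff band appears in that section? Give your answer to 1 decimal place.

Let the plane be z = a·x + b·y + c.
DH-2−DH-1: 939a + 112b = 115.3;  DH-3−DH-1: 649a + 483b = 122.5.
Solving gives a = 0.11020, b = 0.10555.
Unit vector along 120° is (sin 120°, cos 120°) = (0.8660, -0.5000).
Slope in that direction = a·(0.8660) + b·(-0.5000) = 0.04266.
Apparent dip = arctan|0.04266| = 2.4° (true dip is 8.7°, so apparent ≤ true as expected).

2.4°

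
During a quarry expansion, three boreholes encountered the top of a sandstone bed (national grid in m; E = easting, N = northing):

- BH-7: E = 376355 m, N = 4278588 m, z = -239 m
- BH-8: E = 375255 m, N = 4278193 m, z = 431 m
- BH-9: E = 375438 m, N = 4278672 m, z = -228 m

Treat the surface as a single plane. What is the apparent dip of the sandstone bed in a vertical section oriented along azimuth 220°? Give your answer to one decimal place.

Let the plane be z = a·E + b·N + c.
BH-8−BH-7: −1100a − 395b = 670;  BH-9−BH-7: −917a + 84b = 11.
Solving gives a = −0.13335, b = −1.32484.
Unit vector along 220° is (sin 220°, cos 220°) = (-0.6428, -0.7660).
Slope in that direction = a·(-0.6428) + b·(-0.7660) = 1.10060.
Apparent dip = arctan|1.10060| = 47.7° (true dip is 53.1°, so apparent ≤ true as expected).

47.7°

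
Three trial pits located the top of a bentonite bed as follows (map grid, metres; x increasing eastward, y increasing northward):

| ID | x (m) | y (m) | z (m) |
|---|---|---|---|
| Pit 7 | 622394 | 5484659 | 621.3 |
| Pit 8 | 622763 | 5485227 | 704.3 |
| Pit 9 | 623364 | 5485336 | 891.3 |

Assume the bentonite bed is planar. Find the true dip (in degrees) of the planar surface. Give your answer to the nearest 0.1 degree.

18.2°

Two edge vectors: Pit 7→Pit 8 = (369, 568, 83), Pit 7→Pit 9 = (970, 677, 270).
Normal n = (Pit 7→Pit 8) × (Pit 7→Pit 9) = (97169, -19120, -301147).
So ∂z/∂x = −n_x/n_z = 0.32266 and ∂z/∂y = −n_y/n_z = −0.06349.
Gradient magnitude |∇z| = √(a² + b²) = √(0.10411 + 0.00403) = 0.32885.
True dip = arctan(0.32885) = 18.2°, dipping toward W (azimuth ≈ 281°).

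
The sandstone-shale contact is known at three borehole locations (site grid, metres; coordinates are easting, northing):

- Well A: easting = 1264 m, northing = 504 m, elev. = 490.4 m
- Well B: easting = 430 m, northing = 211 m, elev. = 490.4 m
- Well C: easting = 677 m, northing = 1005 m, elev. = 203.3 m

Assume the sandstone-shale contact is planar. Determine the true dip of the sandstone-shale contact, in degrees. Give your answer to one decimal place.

Let the plane be z = a·easting + b·northing + c.
Well B−Well A: −834a − 293b = 0;  Well C−Well A: −587a + 501b = −287.1.
Solving gives a = 0.14262, b = −0.40595.
Gradient magnitude |∇z| = √(a² + b²) = √(0.02034 + 0.16480) = 0.43028.
True dip = arctan(0.43028) = 23.3°, dipping toward NNW (azimuth ≈ 341°).

23.3°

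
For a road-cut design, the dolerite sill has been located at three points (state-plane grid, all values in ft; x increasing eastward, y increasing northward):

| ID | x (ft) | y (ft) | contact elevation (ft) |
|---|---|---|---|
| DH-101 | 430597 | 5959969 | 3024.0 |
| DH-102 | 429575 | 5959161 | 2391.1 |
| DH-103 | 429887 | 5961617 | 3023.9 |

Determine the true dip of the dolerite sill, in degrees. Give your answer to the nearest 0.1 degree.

Let the plane be z = a·x + b·y + c.
DH-102−DH-101: −1022a − 808b = −632.9;  DH-103−DH-101: −710a + 1648b = −0.1.
Solving gives a = 0.46197, b = 0.19897.
Gradient magnitude |∇z| = √(a² + b²) = √(0.21342 + 0.03959) = 0.50300.
True dip = arctan(0.50300) = 26.7°, dipping toward WSW (azimuth ≈ 247°).

26.7°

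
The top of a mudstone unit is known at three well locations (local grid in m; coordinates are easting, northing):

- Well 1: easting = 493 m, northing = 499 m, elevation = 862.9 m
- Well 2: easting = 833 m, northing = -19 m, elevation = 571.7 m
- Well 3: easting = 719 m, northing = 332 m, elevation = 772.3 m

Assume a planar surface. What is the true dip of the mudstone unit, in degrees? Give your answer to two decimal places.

Two edge vectors: Well 1→Well 2 = (340, -518, -291.2), Well 1→Well 3 = (226, -167, -90.6).
Normal n = (Well 1→Well 2) × (Well 1→Well 3) = (-1699.6, -35007.2, 60288).
So ∂z/∂easting = −n_x/n_z = 0.02819 and ∂z/∂northing = −n_y/n_z = 0.58067.
Gradient magnitude |∇z| = √(a² + b²) = √(0.00079 + 0.33717) = 0.58135.
True dip = arctan(0.58135) = 30.17°, dipping toward S (azimuth ≈ 183°).

30.17°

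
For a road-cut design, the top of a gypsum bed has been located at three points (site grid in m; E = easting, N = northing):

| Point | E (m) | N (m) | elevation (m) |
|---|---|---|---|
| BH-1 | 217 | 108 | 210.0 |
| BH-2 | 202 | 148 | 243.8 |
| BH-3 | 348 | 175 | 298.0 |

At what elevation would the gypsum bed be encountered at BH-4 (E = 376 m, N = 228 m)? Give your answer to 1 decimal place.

352.4 m

Two edge vectors: BH-1→BH-2 = (-15, 40, 33.8), BH-1→BH-3 = (131, 67, 88).
Normal n = (BH-1→BH-2) × (BH-1→BH-3) = (1255.4, 5747.8, -6245).
So ∂z/∂E = −n_x/n_z = 0.20102 and ∂z/∂N = −n_y/n_z = 0.92038.
Intercept c from BH-1: 210 − 43.62 − 99.40 = 66.98.
At (376, 228): z = 75.6 + 209.8 + 66.98 = 352.4 m.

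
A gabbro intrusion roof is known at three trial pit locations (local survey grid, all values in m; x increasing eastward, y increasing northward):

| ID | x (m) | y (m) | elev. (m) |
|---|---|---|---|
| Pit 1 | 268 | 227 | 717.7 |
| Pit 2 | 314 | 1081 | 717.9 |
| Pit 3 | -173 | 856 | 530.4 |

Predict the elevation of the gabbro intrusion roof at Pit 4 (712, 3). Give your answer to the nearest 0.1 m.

Let the plane be z = a·x + b·y + c.
Pit 2−Pit 1: 46a + 854b = 0.2;  Pit 3−Pit 1: −441a + 629b = −187.3.
Solving gives a = 0.394725, b = −0.021027.
Then c = 717.7 − a·268 − b·227 = 616.69.
At (712, 3): z = 281.0 − 0.1 + 616.69 = 897.7 m.

897.7 m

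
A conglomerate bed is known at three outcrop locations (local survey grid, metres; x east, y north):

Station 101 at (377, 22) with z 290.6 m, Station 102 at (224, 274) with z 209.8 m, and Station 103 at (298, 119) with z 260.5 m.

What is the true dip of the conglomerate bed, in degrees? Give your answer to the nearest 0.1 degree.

19.5°

Two edge vectors: Station 101→Station 102 = (-153, 252, -80.8), Station 101→Station 103 = (-79, 97, -30.1).
Normal n = (Station 101→Station 102) × (Station 101→Station 103) = (252.4, 1777.9, 5067).
So ∂z/∂x = −n_x/n_z = −0.04981 and ∂z/∂y = −n_y/n_z = −0.35088.
Gradient magnitude |∇z| = √(a² + b²) = √(0.00248 + 0.12312) = 0.35440.
True dip = arctan(0.35440) = 19.5°, dipping toward N (azimuth ≈ 008°).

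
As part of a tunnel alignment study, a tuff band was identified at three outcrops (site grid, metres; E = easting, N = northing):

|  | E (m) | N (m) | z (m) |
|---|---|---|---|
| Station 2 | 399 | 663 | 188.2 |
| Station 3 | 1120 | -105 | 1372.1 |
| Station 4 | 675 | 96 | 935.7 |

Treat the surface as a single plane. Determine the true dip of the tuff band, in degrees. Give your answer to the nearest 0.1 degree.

49.9°

Let the plane be z = a·E + b·N + c.
Station 3−Station 2: 721a − 768b = 1183.9;  Station 4−Station 2: 276a − 567b = 747.5.
Solving gives a = 0.49376, b = −1.07799.
Gradient magnitude |∇z| = √(a² + b²) = √(0.24380 + 1.16207) = 1.18569.
True dip = arctan(1.18569) = 49.9°, dipping toward NNW (azimuth ≈ 335°).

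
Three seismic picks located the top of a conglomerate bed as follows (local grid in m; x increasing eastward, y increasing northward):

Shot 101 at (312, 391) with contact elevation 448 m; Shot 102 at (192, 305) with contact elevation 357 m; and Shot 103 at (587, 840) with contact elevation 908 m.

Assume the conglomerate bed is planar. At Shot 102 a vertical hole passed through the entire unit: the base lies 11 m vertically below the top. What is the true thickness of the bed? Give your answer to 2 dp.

Two edge vectors: Shot 101→Shot 102 = (-120, -86, -91), Shot 101→Shot 103 = (275, 449, 460).
Normal n = (Shot 101→Shot 102) × (Shot 101→Shot 103) = (1299, 30175, -30230).
So ∂z/∂x = −n_x/n_z = 0.04297 and ∂z/∂y = −n_y/n_z = 0.99818.
|∇z| = √(a²+b²) = 0.99911, so dip δ = arctan(0.99911) = 44.97°.
True thickness = vertical thickness × cos δ = 11 × cos 44.97° = 7.78 m.

7.78 m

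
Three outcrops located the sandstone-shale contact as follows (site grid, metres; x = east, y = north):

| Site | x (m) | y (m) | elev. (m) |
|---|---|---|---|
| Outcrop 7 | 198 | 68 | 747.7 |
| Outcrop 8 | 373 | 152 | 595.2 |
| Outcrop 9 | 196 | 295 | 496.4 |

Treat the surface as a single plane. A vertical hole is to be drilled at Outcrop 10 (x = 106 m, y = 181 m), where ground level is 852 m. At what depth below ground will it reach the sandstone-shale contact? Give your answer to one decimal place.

Let the plane be z = a·x + b·y + c.
Outcrop 8−Outcrop 7: 175a + 84b = −152.5;  Outcrop 9−Outcrop 7: −2a + 227b = −251.3.
Solving gives a = −0.33861, b = −1.11003.
Then c = 747.7 − a·198 − b·68 = 890.23.
At (106, 181): z_contact = −35.89 − 200.92 + 890.23 = 653.42 m.
Depth below ground = 852 − 653.42 = 198.6 m.

198.6 m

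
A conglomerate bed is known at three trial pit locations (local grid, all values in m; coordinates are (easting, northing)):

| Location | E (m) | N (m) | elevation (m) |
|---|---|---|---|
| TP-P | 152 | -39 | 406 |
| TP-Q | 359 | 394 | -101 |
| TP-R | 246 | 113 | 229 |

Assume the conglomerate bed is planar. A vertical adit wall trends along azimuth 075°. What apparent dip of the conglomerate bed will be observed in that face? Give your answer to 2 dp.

14.81°

Two edge vectors: TP-P→TP-Q = (207, 433, -507), TP-P→TP-R = (94, 152, -177).
Normal n = (TP-P→TP-Q) × (TP-P→TP-R) = (423, -11019, -9238).
So ∂z/∂E = −n_x/n_z = 0.04579 and ∂z/∂N = −n_y/n_z = −1.19279.
Unit vector along 075° is (sin 75°, cos 75°) = (0.9659, 0.2588).
Slope in that direction = a·(0.9659) + b·(0.2588) = −0.26449.
Apparent dip = arctan|0.26449| = 14.81° (true dip is 50.0°, so apparent ≤ true as expected).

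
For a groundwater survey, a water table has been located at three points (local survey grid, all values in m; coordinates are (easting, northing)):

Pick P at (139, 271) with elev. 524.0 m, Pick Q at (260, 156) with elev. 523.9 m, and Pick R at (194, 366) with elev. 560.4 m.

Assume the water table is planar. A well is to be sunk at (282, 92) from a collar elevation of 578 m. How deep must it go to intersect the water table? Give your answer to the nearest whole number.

65 m

Two edge vectors: Pick P→Pick Q = (121, -115, -0.1), Pick P→Pick R = (55, 95, 36.4).
Normal n = (Pick P→Pick Q) × (Pick P→Pick R) = (-4176.5, -4409.9, 17820).
So ∂z/∂E = −n_x/n_z = 0.23437 and ∂z/∂N = −n_y/n_z = 0.24747.
Intercept c from Pick P: 524 − 32.58 − 67.06 = 424.36.
At (282, 92): z_contact = 66.1 + 22.8 + 424.36 = 513.2 m.
Depth below ground = 578 − 513.2 = 65 m.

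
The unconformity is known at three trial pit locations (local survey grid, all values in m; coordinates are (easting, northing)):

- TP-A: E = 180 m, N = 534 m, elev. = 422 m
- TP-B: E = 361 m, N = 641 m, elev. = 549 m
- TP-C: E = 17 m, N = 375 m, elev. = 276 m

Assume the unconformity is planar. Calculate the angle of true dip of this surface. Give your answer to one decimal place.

32.9°

Two edge vectors: TP-A→TP-B = (181, 107, 127), TP-A→TP-C = (-163, -159, -146).
Normal n = (TP-A→TP-B) × (TP-A→TP-C) = (4571, 5725, -11338).
So ∂z/∂E = −n_x/n_z = 0.40316 and ∂z/∂N = −n_y/n_z = 0.50494.
Gradient magnitude |∇z| = √(a² + b²) = √(0.16254 + 0.25496) = 0.64614.
True dip = arctan(0.64614) = 32.9°, dipping toward SW (azimuth ≈ 219°).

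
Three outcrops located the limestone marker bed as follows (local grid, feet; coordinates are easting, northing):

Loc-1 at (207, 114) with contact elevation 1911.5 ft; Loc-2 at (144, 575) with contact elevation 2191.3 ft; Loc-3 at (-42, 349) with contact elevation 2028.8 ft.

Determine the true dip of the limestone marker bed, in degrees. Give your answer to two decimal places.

32.36°

Let the plane be z = a·easting + b·northing + c.
Loc-2−Loc-1: −63a + 461b = 279.8;  Loc-3−Loc-1: −249a + 235b = 117.3.
Solving gives a = 0.11680, b = 0.62290.
Gradient magnitude |∇z| = √(a² + b²) = √(0.01364 + 0.38801) = 0.63376.
True dip = arctan(0.63376) = 32.36°, dipping toward S (azimuth ≈ 191°).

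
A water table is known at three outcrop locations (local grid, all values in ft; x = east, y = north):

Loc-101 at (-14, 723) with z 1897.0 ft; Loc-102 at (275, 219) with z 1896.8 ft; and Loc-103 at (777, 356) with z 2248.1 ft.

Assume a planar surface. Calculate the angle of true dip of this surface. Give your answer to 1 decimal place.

Let the plane be z = a·x + b·y + c.
Loc-102−Loc-101: 289a − 504b = −0.2;  Loc-103−Loc-101: 791a − 367b = 351.1.
Solving gives a = 0.60501, b = 0.34732.
Gradient magnitude |∇z| = √(a² + b²) = √(0.36604 + 0.12063) = 0.69762.
True dip = arctan(0.69762) = 34.9°, dipping toward WSW (azimuth ≈ 240°).

34.9°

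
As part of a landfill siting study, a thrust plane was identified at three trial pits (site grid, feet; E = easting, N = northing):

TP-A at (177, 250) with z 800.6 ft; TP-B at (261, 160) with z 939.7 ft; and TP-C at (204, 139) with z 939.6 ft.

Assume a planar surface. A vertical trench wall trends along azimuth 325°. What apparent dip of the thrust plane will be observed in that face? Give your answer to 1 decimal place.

49.8°

Let the plane be z = a·E + b·N + c.
TP-B−TP-A: 84a − 90b = 139.1;  TP-C−TP-A: 27a − 111b = 139.
Solving gives a = 0.42502, b = −1.14887.
Unit vector along 325° is (sin 325°, cos 325°) = (-0.5736, 0.8192).
Slope in that direction = a·(-0.5736) + b·(0.8192) = −1.18488.
Apparent dip = arctan|1.18488| = 49.8° (true dip is 50.8°, so apparent ≤ true as expected).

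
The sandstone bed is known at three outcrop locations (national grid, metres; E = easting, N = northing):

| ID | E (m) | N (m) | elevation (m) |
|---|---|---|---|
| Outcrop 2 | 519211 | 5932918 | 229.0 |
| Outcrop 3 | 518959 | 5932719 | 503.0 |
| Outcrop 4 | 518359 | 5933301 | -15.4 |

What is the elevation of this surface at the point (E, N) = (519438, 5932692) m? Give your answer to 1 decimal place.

431.6 m

Let the plane be z = a·E + b·N + c.
Outcrop 3−Outcrop 2: −252a − 199b = 274;  Outcrop 4−Outcrop 2: −852a + 383b = −244.4.
Solving gives a = −0.211627278, b = −1.108894101.
Then c = 229 − a·519211 − b·5932918 = 6689085.98.
At (519438, 5932692): z = −109927.2 − 6578727.2 + 6689085.98 = 431.6 m.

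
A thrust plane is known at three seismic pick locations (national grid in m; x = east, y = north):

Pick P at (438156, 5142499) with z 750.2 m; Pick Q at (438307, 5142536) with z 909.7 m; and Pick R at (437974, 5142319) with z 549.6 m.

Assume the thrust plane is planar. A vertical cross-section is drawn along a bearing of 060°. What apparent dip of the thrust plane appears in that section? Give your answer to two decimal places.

Two edge vectors: Pick P→Pick Q = (151, 37, 159.5), Pick P→Pick R = (-182, -180, -200.6).
Normal n = (Pick P→Pick Q) × (Pick P→Pick R) = (21287.8, 1261.6, -20446).
So ∂z/∂x = −n_x/n_z = 1.04117 and ∂z/∂y = −n_y/n_z = 0.06170.
Unit vector along 060° is (sin 60°, cos 60°) = (0.8660, 0.5000).
Slope in that direction = a·(0.8660) + b·(0.5000) = 0.93253.
Apparent dip = arctan|0.93253| = 43.00° (true dip is 46.2°, so apparent ≤ true as expected).

43.00°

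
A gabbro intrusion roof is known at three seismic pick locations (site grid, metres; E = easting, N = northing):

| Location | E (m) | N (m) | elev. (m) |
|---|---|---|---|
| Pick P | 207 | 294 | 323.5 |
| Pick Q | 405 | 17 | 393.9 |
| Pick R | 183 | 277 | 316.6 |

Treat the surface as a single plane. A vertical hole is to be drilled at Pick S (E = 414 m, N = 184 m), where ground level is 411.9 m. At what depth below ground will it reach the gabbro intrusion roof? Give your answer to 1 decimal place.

Let the plane be z = a·E + b·N + c.
Pick Q−Pick P: 198a − 277b = 70.4;  Pick R−Pick P: −24a − 17b = −6.9.
Solving gives a = 0.31038, b = −0.03229.
Then c = 323.5 − a·207 − b·294 = 268.75.
At (414, 184): z_contact = 128.50 − 5.94 + 268.75 = 391.30 m.
Depth below ground = 411.9 − 391.30 = 20.6 m.

20.6 m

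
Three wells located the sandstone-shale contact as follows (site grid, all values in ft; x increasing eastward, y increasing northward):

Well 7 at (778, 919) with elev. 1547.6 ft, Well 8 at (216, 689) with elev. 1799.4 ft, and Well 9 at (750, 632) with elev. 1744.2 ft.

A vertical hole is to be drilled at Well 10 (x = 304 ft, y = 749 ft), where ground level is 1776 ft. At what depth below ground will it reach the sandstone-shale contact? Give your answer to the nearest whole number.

Two edge vectors: Well 7→Well 8 = (-562, -230, 251.8), Well 7→Well 9 = (-28, -287, 196.6).
Normal n = (Well 7→Well 8) × (Well 7→Well 9) = (27048.6, 103438.8, 154854).
So ∂z/∂x = −n_x/n_z = −0.17467 and ∂z/∂y = −n_y/n_z = −0.66798.
Intercept c from Well 7: 1547.6 + 135.89 + 613.87 = 2297.36.
At (304, 749): z_contact = −53.1 − 500.3 + 2297.36 = 1744.0 ft.
Depth below ground = 1776 − 1744.0 = 32 ft.

32 ft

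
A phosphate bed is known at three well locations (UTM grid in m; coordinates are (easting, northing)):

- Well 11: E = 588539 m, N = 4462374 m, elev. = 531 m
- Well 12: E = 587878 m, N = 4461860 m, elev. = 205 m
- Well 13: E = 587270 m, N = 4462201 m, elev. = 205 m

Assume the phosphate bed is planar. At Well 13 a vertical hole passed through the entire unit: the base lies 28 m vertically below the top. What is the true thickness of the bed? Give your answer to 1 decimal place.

25.8 m

Two edge vectors: Well 11→Well 12 = (-661, -514, -326), Well 11→Well 13 = (-1269, -173, -326).
Normal n = (Well 11→Well 12) × (Well 11→Well 13) = (111166, 198208, -537913).
So ∂z/∂E = −n_x/n_z = 0.20666 and ∂z/∂N = −n_y/n_z = 0.36848.
|∇z| = √(a²+b²) = 0.42247, so dip δ = arctan(0.42247) = 22.90°.
True thickness = vertical thickness × cos δ = 28 × cos 22.90° = 25.8 m.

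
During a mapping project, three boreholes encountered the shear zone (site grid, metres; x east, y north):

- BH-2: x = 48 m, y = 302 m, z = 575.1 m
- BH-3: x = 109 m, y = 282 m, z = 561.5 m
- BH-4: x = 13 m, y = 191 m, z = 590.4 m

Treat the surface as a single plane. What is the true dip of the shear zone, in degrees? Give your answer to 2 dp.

14.07°

Two edge vectors: BH-2→BH-3 = (61, -20, -13.6), BH-2→BH-4 = (-35, -111, 15.3).
Normal n = (BH-2→BH-3) × (BH-2→BH-4) = (-1815.6, -457.3, -7471).
So ∂z/∂x = −n_x/n_z = −0.24302 and ∂z/∂y = −n_y/n_z = −0.06121.
Gradient magnitude |∇z| = √(a² + b²) = √(0.05906 + 0.00375) = 0.25061.
True dip = arctan(0.25061) = 14.07°, dipping toward ENE (azimuth ≈ 076°).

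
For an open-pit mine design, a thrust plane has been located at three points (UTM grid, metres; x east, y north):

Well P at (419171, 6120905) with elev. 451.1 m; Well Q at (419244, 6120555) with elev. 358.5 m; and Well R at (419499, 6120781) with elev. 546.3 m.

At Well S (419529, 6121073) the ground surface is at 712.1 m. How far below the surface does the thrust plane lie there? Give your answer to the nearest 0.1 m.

Let the plane be z = a·x + b·y + c.
Well Q−Well P: 73a − 350b = −92.6;  Well R−Well P: 328a − 124b = 95.2.
Solving gives a = 0.423671370, b = 0.352937171.
Then c = 451.1 − a·419171 − b·6120905 = −2337434.55.
At (419529, 6121073): z_contact = 177742.43 + 2160354.19 − 2337434.55 = 662.07 m.
Depth below ground = 712.1 − 662.07 = 50.0 m.

50.0 m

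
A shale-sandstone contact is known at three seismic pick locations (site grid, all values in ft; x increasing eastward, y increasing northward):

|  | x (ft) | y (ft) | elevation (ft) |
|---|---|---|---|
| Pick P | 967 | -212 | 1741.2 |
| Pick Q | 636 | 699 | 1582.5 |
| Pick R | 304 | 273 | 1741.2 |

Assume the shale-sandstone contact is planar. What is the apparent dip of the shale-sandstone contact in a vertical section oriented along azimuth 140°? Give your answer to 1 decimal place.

4.0°

Let the plane be z = a·x + b·y + c.
Pick Q−Pick P: −331a + 911b = −158.7;  Pick R−Pick P: −663a + 485b = 0.
Solving gives a = −0.17357, b = −0.23727.
Unit vector along 140° is (sin 140°, cos 140°) = (0.6428, -0.7660).
Slope in that direction = a·(0.6428) + b·(-0.7660) = 0.07019.
Apparent dip = arctan|0.07019| = 4.0° (true dip is 16.4°, so apparent ≤ true as expected).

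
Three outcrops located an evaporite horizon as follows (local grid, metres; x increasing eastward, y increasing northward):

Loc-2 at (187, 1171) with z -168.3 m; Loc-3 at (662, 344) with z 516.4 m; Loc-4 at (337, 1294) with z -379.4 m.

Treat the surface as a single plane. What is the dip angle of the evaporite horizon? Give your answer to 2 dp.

Two edge vectors: Loc-2→Loc-3 = (475, -827, 684.7), Loc-2→Loc-4 = (150, 123, -211.1).
Normal n = (Loc-2→Loc-3) × (Loc-2→Loc-4) = (90361.6, 202977.5, 182475).
So ∂z/∂x = −n_x/n_z = −0.49520 and ∂z/∂y = −n_y/n_z = −1.11236.
Gradient magnitude |∇z| = √(a² + b²) = √(0.24522 + 1.23734) = 1.21761.
True dip = arctan(1.21761) = 50.60°, dipping toward NNE (azimuth ≈ 024°).

50.60°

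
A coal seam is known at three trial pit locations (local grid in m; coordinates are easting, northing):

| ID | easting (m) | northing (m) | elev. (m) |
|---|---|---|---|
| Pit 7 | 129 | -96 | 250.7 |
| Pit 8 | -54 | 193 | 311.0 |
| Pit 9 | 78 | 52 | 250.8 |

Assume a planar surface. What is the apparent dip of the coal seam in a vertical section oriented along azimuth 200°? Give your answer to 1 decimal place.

Two edge vectors: Pit 7→Pit 8 = (-183, 289, 60.3), Pit 7→Pit 9 = (-51, 148, 0.1).
Normal n = (Pit 7→Pit 8) × (Pit 7→Pit 9) = (-8895.5, -3057, -12345).
So ∂z/∂easting = −n_x/n_z = −0.72058 and ∂z/∂northing = −n_y/n_z = −0.24763.
Unit vector along 200° is (sin 200°, cos 200°) = (-0.3420, -0.9397).
Slope in that direction = a·(-0.3420) + b·(-0.9397) = 0.47915.
Apparent dip = arctan|0.47915| = 25.6° (true dip is 37.3°, so apparent ≤ true as expected).

25.6°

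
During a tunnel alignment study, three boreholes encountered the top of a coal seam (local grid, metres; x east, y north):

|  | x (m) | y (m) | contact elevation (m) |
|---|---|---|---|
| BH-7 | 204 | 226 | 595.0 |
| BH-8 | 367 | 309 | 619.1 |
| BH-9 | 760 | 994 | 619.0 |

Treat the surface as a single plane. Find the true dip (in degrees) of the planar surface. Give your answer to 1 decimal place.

13.5°

Two edge vectors: BH-7→BH-8 = (163, 83, 24.1), BH-7→BH-9 = (556, 768, 24).
Normal n = (BH-7→BH-8) × (BH-7→BH-9) = (-16516.8, 9487.6, 79036).
So ∂z/∂x = −n_x/n_z = 0.20898 and ∂z/∂y = −n_y/n_z = −0.12004.
Gradient magnitude |∇z| = √(a² + b²) = √(0.04367 + 0.01441) = 0.24100.
True dip = arctan(0.24100) = 13.5°, dipping toward WNW (azimuth ≈ 300°).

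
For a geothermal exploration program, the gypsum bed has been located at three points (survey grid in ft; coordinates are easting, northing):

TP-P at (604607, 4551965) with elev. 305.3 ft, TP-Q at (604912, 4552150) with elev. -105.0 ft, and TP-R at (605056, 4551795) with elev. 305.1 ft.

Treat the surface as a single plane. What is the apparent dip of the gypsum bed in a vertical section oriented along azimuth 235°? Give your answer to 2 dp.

50.35°

Two edge vectors: TP-P→TP-Q = (305, 185, -410.3), TP-P→TP-R = (449, -170, -0.2).
Normal n = (TP-P→TP-Q) × (TP-P→TP-R) = (-69788, -184163.7, -134915).
So ∂z/∂easting = −n_x/n_z = −0.51727 and ∂z/∂northing = −n_y/n_z = −1.36504.
Unit vector along 235° is (sin 235°, cos 235°) = (-0.8192, -0.5736).
Slope in that direction = a·(-0.8192) + b·(-0.5736) = 1.20668.
Apparent dip = arctan|1.20668| = 50.35° (true dip is 55.6°, so apparent ≤ true as expected).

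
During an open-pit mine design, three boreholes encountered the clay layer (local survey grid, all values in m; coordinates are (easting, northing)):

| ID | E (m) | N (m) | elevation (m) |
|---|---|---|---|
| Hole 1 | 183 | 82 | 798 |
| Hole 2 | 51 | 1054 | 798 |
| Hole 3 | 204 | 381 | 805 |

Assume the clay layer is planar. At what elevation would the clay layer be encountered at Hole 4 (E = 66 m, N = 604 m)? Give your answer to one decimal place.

792.8 m

Two edge vectors: Hole 1→Hole 2 = (-132, 972, 0), Hole 1→Hole 3 = (21, 299, 7).
Normal n = (Hole 1→Hole 2) × (Hole 1→Hole 3) = (6804, 924, -59880).
So ∂z/∂E = −n_x/n_z = 0.113627 and ∂z/∂N = −n_y/n_z = 0.015431.
Intercept c from Hole 1: 798 − 20.79 − 1.27 = 775.94.
At (66, 604): z = 7.5 + 9.3 + 775.94 = 792.8 m.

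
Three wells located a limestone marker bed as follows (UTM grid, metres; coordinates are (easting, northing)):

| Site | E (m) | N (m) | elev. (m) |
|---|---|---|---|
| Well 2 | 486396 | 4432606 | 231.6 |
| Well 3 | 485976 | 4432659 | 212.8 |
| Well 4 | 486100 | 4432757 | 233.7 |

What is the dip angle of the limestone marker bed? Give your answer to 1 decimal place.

8.4°

Two edge vectors: Well 2→Well 3 = (-420, 53, -18.8), Well 2→Well 4 = (-296, 151, 2.1).
Normal n = (Well 2→Well 3) × (Well 2→Well 4) = (2950.1, 6446.8, -47732).
So ∂z/∂E = −n_x/n_z = 0.06181 and ∂z/∂N = −n_y/n_z = 0.13506.
Gradient magnitude |∇z| = √(a² + b²) = √(0.00382 + 0.01824) = 0.14853.
True dip = arctan(0.14853) = 8.4°, dipping toward SSW (azimuth ≈ 205°).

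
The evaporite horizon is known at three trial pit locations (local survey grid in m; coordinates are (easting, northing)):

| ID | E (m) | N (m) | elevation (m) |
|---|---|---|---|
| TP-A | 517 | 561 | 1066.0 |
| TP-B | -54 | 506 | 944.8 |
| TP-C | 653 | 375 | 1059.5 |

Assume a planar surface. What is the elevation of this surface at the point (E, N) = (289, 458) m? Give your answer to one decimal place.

Let the plane be z = a·E + b·N + c.
TP-B−TP-A: −571a − 55b = −121.2;  TP-C−TP-A: 136a − 186b = −6.5.
Solving gives a = 0.19515, b = 0.17764.
Then c = 1066 − a·517 − b·561 = 865.45.
At (289, 458): z = 56.4 + 81.4 + 865.45 = 1003.2 m.

1003.2 m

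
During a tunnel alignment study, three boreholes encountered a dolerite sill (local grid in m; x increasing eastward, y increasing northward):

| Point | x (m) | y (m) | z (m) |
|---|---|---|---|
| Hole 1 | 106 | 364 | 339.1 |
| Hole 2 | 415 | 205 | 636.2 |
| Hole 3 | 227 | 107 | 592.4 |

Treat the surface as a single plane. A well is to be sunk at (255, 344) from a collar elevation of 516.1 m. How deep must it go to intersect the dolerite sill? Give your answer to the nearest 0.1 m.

Two edge vectors: Hole 1→Hole 2 = (309, -159, 297.1), Hole 1→Hole 3 = (121, -257, 253.3).
Normal n = (Hole 1→Hole 2) × (Hole 1→Hole 3) = (36080, -42320.6, -60174).
So ∂z/∂x = −n_x/n_z = 0.59959 and ∂z/∂y = −n_y/n_z = −0.70330.
Intercept c from Hole 1: 339.1 − 63.56 + 256.00 = 531.55.
At (255, 344): z_contact = 152.90 − 241.94 + 531.55 = 442.51 m.
Depth below ground = 516.1 − 442.51 = 73.6 m.

73.6 m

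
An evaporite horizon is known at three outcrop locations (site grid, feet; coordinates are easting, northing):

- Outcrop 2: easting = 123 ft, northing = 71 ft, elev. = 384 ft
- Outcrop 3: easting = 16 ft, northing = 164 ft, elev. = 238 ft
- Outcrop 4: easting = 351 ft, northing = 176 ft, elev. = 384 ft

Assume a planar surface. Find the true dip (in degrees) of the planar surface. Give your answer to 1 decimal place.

48.5°

Let the plane be z = a·easting + b·northing + c.
Outcrop 3−Outcrop 2: −107a + 93b = −146;  Outcrop 4−Outcrop 2: 228a + 105b = 0.
Solving gives a = 0.47258, b = −1.02617.
Gradient magnitude |∇z| = √(a² + b²) = √(0.22333 + 1.05303) = 1.12976.
True dip = arctan(1.12976) = 48.5°, dipping toward NNW (azimuth ≈ 335°).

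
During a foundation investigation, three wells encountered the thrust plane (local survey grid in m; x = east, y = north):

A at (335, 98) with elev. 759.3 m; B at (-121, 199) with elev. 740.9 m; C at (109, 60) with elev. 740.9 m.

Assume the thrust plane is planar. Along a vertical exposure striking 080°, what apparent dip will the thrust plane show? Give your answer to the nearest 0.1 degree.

Let the plane be z = a·x + b·y + c.
B−A: −456a + 101b = −18.4;  C−A: −226a − 38b = −18.4.
Solving gives a = 0.06369, b = 0.10539.
Unit vector along 080° is (sin 80°, cos 80°) = (0.9848, 0.1736).
Slope in that direction = a·(0.9848) + b·(0.1736) = 0.08103.
Apparent dip = arctan|0.08103| = 4.6° (true dip is 7.0°, so apparent ≤ true as expected).

4.6°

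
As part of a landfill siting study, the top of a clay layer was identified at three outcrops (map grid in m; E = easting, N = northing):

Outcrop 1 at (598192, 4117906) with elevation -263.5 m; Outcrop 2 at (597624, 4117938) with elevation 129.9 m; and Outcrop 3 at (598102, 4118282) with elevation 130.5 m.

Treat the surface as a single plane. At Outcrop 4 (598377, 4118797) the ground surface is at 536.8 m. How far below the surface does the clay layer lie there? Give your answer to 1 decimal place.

Let the plane be z = a·E + b·N + c.
Outcrop 2−Outcrop 1: −568a + 32b = 393.4;  Outcrop 3−Outcrop 1: −90a + 376b = 394.
Solving gives a = −0.642231166, b = 0.894146795.
Then c = -263.5 − a·598192 − b·4117906 = −3298098.41.
At (598377, 4118797): z_contact = −384296.36 + 3682809.14 − 3298098.41 = 414.37 m.
Depth below ground = 536.8 − 414.37 = 122.4 m.

122.4 m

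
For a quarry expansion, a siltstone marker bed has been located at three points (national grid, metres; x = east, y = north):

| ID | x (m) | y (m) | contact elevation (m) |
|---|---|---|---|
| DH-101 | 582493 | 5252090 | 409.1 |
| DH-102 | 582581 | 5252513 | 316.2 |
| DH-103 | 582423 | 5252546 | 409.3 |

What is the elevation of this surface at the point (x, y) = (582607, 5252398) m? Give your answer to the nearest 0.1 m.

Two edge vectors: DH-101→DH-102 = (88, 423, -92.9), DH-101→DH-103 = (-70, 456, 0.2).
Normal n = (DH-101→DH-102) × (DH-101→DH-103) = (42447, 6485.4, 69738).
So ∂z/∂x = −n_x/n_z = −0.608663856 and ∂z/∂y = −n_y/n_z = −0.092996645.
Intercept c from DH-101: 409.1 + 354542.44 + 488426.75 = 843378.28.
At (582607, 5252398): z = −354611.8 − 488455.4 + 843378.28 = 311.1 m.

311.1 m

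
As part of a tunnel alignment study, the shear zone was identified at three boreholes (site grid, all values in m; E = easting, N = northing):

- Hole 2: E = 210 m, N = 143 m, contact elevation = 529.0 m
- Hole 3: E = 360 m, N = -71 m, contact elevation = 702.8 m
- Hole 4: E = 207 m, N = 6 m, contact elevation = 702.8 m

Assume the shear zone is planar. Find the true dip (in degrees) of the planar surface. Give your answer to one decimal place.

54.6°

Two edge vectors: Hole 2→Hole 3 = (150, -214, 173.8), Hole 2→Hole 4 = (-3, -137, 173.8).
Normal n = (Hole 2→Hole 3) × (Hole 2→Hole 4) = (-13382.6, -26591.4, -21192).
So ∂z/∂E = −n_x/n_z = −0.63149 and ∂z/∂N = −n_y/n_z = −1.25478.
Gradient magnitude |∇z| = √(a² + b²) = √(0.39878 + 1.57448) = 1.40473.
True dip = arctan(1.40473) = 54.6°, dipping toward NNE (azimuth ≈ 027°).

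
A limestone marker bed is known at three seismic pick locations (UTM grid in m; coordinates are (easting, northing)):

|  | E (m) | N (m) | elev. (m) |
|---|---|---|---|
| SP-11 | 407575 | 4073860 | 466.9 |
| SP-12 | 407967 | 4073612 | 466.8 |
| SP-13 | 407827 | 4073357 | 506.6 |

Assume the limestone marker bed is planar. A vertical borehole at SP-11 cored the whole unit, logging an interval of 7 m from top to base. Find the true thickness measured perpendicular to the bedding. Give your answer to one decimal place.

6.9 m

Let the plane be z = a·E + b·N + c.
SP-12−SP-11: 392a − 248b = −0.1;  SP-13−SP-11: 252a − 503b = 39.7.
Solving gives a = −0.07348, b = −0.11574.
|∇z| = √(a²+b²) = 0.13709, so dip δ = arctan(0.13709) = 7.81°.
True thickness = vertical thickness × cos δ = 7 × cos 7.81° = 6.9 m.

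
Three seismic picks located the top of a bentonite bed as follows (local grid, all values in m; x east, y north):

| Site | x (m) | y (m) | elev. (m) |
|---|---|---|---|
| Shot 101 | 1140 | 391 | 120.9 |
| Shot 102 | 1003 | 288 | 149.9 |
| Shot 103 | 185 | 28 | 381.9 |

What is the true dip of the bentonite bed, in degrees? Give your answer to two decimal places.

Let the plane be z = a·x + b·y + c.
Shot 102−Shot 101: −137a − 103b = 29;  Shot 103−Shot 101: −955a − 363b = 261.
Solving gives a = −0.33631, b = 0.16577.
Gradient magnitude |∇z| = √(a² + b²) = √(0.11310 + 0.02748) = 0.37494.
True dip = arctan(0.37494) = 20.55°, dipping toward ESE (azimuth ≈ 116°).

20.55°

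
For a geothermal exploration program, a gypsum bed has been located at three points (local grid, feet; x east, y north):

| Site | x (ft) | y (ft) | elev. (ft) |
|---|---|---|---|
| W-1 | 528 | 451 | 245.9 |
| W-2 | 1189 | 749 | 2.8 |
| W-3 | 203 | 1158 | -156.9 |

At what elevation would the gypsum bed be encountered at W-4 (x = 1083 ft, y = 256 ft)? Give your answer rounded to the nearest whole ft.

Let the plane be z = a·x + b·y + c.
W-2−W-1: 661a + 298b = −243.1;  W-3−W-1: −325a + 707b = −402.8.
Solving gives a = −0.09188, b = −0.61197.
Then c = 245.9 − a·528 − b·451 = 570.41.
At (1083, 256): z = −99.5 − 156.7 + 570.41 = 314.2 ft.

314 ft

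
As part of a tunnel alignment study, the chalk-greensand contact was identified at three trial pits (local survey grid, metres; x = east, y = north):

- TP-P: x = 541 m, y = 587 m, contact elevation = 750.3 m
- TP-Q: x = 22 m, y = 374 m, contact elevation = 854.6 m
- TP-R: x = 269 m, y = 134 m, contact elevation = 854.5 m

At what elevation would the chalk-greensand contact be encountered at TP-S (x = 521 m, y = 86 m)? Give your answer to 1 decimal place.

Let the plane be z = a·x + b·y + c.
TP-Q−TP-P: −519a − 213b = 104.3;  TP-R−TP-P: −272a − 453b = 104.2.
Solving gives a = −0.14141, b = −0.14512.
Then c = 750.3 − a·541 − b·587 = 911.98.
At (521, 86): z = −73.7 − 12.5 + 911.98 = 825.8 m.

825.8 m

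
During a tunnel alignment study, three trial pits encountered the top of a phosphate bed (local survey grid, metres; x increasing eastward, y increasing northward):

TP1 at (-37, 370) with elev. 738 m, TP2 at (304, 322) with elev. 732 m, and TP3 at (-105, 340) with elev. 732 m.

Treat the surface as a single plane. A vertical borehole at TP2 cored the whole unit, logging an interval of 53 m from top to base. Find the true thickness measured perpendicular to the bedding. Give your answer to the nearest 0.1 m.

52.1 m

Let the plane be z = a·x + b·y + c.
TP2−TP1: 341a − 48b = −6;  TP3−TP1: −68a − 30b = −6.
Solving gives a = 0.00800, b = 0.18186.
|∇z| = √(a²+b²) = 0.18203, so dip δ = arctan(0.18203) = 10.32°.
True thickness = vertical thickness × cos δ = 53 × cos 10.32° = 52.1 m.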